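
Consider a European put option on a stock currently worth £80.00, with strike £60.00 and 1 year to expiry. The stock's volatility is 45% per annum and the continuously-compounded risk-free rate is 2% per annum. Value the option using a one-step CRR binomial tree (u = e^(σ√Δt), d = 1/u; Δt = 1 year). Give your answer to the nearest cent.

CRR parameters: u = e^(σ√Δt) = e^(0.45·√1) = 1.5683, d = 1/u = 0.6376
Per-period rate: rΔt = 0.02·1 = 0.02, so R = e^0.02 = 1.0202
Risk-neutral probability p = (e^0.02 − 0.6376)/(1.5683 − 0.6376) = 0.3826/0.9307 = 0.4111
Terminal stock prices: S_u = 125.5, S_d = 51.01
Terminal payoffs (K − S): max(-65.46, 0) = 0, max(8.99, 0) = 8.99
Node 0 (S = 80): V_0 = e^(−0.02)·[0.4111·0.0000 + 0.5889·8.9897] = 5.1895

£5.19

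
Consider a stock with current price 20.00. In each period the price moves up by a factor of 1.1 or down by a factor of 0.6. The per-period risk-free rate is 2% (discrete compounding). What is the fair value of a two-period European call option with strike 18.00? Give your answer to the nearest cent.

Risk-neutral probability p = (1 + 0.02 − 0.6)/(1.1 − 0.6) = 0.4200/0.5000 = 0.8400
Terminal stock prices: S_uu = 24.2, S_ud = 13.2, S_dd = 7.2
Terminal payoffs (S − K): max(6.2, 0) = 6.2, max(-4.8, 0) = 0, max(-10.8, 0) = 0
Node u (S = 22): V_u = 1/1.02·[0.8400·6.2000 + 0.1600·0.0000] = 5.1059
Node d (S = 12): V_d = 1/1.02·[0.8400·0.0000 + 0.1600·0.0000] = 0.0000
Node 0 (S = 20): V_0 = 1/1.02·[0.8400·5.1059 + 0.1600·0.0000] = 4.2048

4.20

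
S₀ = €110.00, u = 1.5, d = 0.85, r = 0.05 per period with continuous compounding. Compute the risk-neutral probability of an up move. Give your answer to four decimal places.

p = 0.3096

Risk-neutral probability p = (e^0.05 − 0.85)/(1.5 − 0.85) = 0.2013/0.6500 = 0.3096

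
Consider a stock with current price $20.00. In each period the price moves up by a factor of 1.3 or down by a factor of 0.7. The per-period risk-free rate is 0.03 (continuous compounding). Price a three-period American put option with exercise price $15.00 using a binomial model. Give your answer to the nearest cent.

Risk-neutral probability p = (e^0.03 − 0.7)/(1.3 − 0.7) = 0.3305/0.6000 = 0.5508
Terminal stock prices: S_uuu = 43.94, S_uud = 23.66, S_udd = 12.74, S_ddd = 6.86
Terminal payoffs (K − S): max(-28.94, 0) = 0, max(-8.66, 0) = 0, max(2.26, 0) = 2.26, max(8.14, 0) = 8.14
Node uu (S = 33.8): continuation = e^(−0.03)·[0.5508·0.0000 + 0.4492·0.0000] = 0.0000; exercise value = 0.0000 ≤ continuation, so V_uu = 0.0000
Node ud (S = 18.2): continuation = e^(−0.03)·[0.5508·0.0000 + 0.4492·2.2600] = 0.9853; exercise value = 0.0000 ≤ continuation, so V_ud = 0.9853
Node dd (S = 9.8): continuation = e^(−0.03)·[0.5508·2.2600 + 0.4492·8.1400] = 4.7567; exercise value = 5.2000 > continuation, so V_dd = 5.2000 (exercise)
Node u (S = 26): continuation = e^(−0.03)·[0.5508·0.0000 + 0.4492·0.9853] = 0.4295; exercise value = 0.0000 ≤ continuation, so V_u = 0.4295
Node d (S = 14): continuation = e^(−0.03)·[0.5508·0.9853 + 0.4492·5.2000] = 2.7936; exercise value = 1.0000 ≤ continuation, so V_d = 2.7936
Node 0 (S = 20): continuation = e^(−0.03)·[0.5508·0.4295 + 0.4492·2.7936] = 1.4475; exercise value = 0.0000 ≤ continuation, so V_0 = 1.4475

$1.45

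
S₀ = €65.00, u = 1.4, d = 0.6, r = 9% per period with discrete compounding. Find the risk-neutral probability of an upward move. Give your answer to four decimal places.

Risk-neutral probability p = (1 + 0.09 − 0.6)/(1.4 − 0.6) = 0.4900/0.8000 = 0.6125

p = 0.6125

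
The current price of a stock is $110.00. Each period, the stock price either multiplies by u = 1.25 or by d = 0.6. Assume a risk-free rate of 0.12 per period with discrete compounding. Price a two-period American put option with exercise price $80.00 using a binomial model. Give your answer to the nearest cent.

$2.50

Risk-neutral probability p = (1 + 0.12 − 0.6)/(1.25 − 0.6) = 0.5200/0.6500 = 0.8000
Terminal stock prices: S_uu = 171.9, S_ud = 82.5, S_dd = 39.6
Terminal payoffs (K − S): max(-91.88, 0) = 0, max(-2.5, 0) = 0, max(40.4, 0) = 40.4
Node u (S = 137.5): continuation = 1/1.12·[0.8000·0.0000 + 0.2000·0.0000] = 0.0000; exercise value = 0.0000 ≤ continuation, so V_u = 0.0000
Node d (S = 66): continuation = 1/1.12·[0.8000·0.0000 + 0.2000·40.4000] = 7.2143; exercise value = 14.0000 > continuation, so V_d = 14.0000 (exercise)
Node 0 (S = 110): continuation = 1/1.12·[0.8000·0.0000 + 0.2000·14.0000] = 2.5000; exercise value = 0.0000 ≤ continuation, so V_0 = 2.5000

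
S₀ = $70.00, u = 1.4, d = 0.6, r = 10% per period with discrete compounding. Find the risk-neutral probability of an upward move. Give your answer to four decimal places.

Risk-neutral probability p = (1 + 0.1 − 0.6)/(1.4 − 0.6) = 0.5000/0.8000 = 0.6250

p = 0.6250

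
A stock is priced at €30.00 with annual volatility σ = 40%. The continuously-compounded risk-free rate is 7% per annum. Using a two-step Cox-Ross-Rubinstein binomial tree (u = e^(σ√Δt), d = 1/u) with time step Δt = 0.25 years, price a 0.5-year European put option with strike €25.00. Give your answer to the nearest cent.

CRR parameters: u = e^(σ√Δt) = e^(0.4·√0.25) = 1.2214, d = 1/u = 0.8187
Per-period rate: rΔt = 0.07·0.25 = 0.0175, so R = e^0.0175 = 1.0177
Risk-neutral probability p = (e^0.0175 − 0.8187)/(1.2214 − 0.8187) = 0.1989/0.4027 = 0.4940
Terminal stock prices: S_uu = 44.75, S_ud = 30, S_dd = 20.11
Terminal payoffs (K − S): max(-19.75, 0) = 0, max(-5, 0) = 0, max(4.89, 0) = 4.89
Node u (S = 36.64): V_u = e^(−0.0175)·[0.4940·0.0000 + 0.5060·0.0000] = 0.0000
Node d (S = 24.56): V_d = e^(−0.0175)·[0.4940·0.0000 + 0.5060·4.8904] = 2.4316
Node 0 (S = 30): V_0 = e^(−0.0175)·[0.4940·0.0000 + 0.5060·2.4316] = 1.2090

€1.21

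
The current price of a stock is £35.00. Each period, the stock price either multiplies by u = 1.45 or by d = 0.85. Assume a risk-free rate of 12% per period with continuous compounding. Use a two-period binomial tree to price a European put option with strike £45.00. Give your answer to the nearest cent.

Risk-neutral probability p = (e^0.12 − 0.85)/(1.45 − 0.85) = 0.2775/0.6000 = 0.4625
Terminal stock prices: S_uu = 73.59, S_ud = 43.14, S_dd = 25.29
Terminal payoffs (K − S): max(-28.59, 0) = 0, max(1.863, 0) = 1.863, max(19.71, 0) = 19.71
Node u (S = 50.75): V_u = e^(−0.12)·[0.4625·0.0000 + 0.5375·1.8625] = 0.8879
Node d (S = 29.75): V_d = e^(−0.12)·[0.4625·1.8625 + 0.5375·19.7125] = 10.1614
Node 0 (S = 35): V_0 = e^(−0.12)·[0.4625·0.8879 + 0.5375·10.1614] = 5.2084

£5.21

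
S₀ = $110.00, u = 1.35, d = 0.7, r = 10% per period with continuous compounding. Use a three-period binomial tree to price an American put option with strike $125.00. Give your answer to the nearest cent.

Risk-neutral probability p = (e^0.1 − 0.7)/(1.35 − 0.7) = 0.4052/0.6500 = 0.6233
Terminal stock prices: S_uuu = 270.6, S_uud = 140.3, S_udd = 72.76, S_ddd = 37.73
Terminal payoffs (K − S): max(-145.6, 0) = 0, max(-15.33, 0) = 0, max(52.24, 0) = 52.24, max(87.27, 0) = 87.27
Node uu (S = 200.5): continuation = e^(−0.1)·[0.6233·0.0000 + 0.3767·0.0000] = 0.0000; exercise value = 0.0000 ≤ continuation, so V_uu = 0.0000
Node ud (S = 103.9): continuation = e^(−0.1)·[0.6233·0.0000 + 0.3767·52.2350] = 17.8025; exercise value = 21.0500 > continuation, so V_ud = 21.0500 (exercise)
Node dd (S = 53.9): continuation = e^(−0.1)·[0.6233·52.2350 + 0.3767·87.2700] = 59.2047; exercise value = 71.1000 > continuation, so V_dd = 71.1000 (exercise)
Node u (S = 148.5): continuation = e^(−0.1)·[0.6233·0.0000 + 0.3767·21.0500] = 7.1742; exercise value = 0.0000 ≤ continuation, so V_u = 7.1742
Node d (S = 77): continuation = e^(−0.1)·[0.6233·21.0500 + 0.3767·71.1000] = 36.1047; exercise value = 48.0000 > continuation, so V_d = 48.0000 (exercise)
Node 0 (S = 110): continuation = e^(−0.1)·[0.6233·7.1742 + 0.3767·48.0000] = 20.4056; exercise value = 15.0000 ≤ continuation, so V_0 = 20.4056

$20.41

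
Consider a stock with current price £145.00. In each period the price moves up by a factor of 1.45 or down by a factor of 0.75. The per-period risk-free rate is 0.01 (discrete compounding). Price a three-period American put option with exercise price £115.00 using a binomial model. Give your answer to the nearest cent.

£12.98

Risk-neutral probability p = (1 + 0.01 − 0.75)/(1.45 − 0.75) = 0.2600/0.7000 = 0.3714
Terminal stock prices: S_uuu = 442.1, S_uud = 228.6, S_udd = 118.3, S_ddd = 61.17
Terminal payoffs (K − S): max(-327.1, 0) = 0, max(-113.6, 0) = 0, max(-3.266, 0) = 0, max(53.83, 0) = 53.83
Node uu (S = 304.9): continuation = 1/1.01·[0.3714·0.0000 + 0.6286·0.0000] = 0.0000; exercise value = 0.0000 ≤ continuation, so V_uu = 0.0000
Node ud (S = 157.7): continuation = 1/1.01·[0.3714·0.0000 + 0.6286·0.0000] = 0.0000; exercise value = 0.0000 ≤ continuation, so V_ud = 0.0000
Node dd (S = 81.56): continuation = 1/1.01·[0.3714·0.0000 + 0.6286·53.8281] = 33.4998; exercise value = 33.4375 ≤ continuation, so V_dd = 33.4998
Node u (S = 210.2): continuation = 1/1.01·[0.3714·0.0000 + 0.6286·0.0000] = 0.0000; exercise value = 0.0000 ≤ continuation, so V_u = 0.0000
Node d (S = 108.8): continuation = 1/1.01·[0.3714·0.0000 + 0.6286·33.4998] = 20.8485; exercise value = 6.2500 ≤ continuation, so V_d = 20.8485
Node 0 (S = 145): continuation = 1/1.01·[0.3714·0.0000 + 0.6286·20.8485] = 12.9751; exercise value = 0.0000 ≤ continuation, so V_0 = 12.9751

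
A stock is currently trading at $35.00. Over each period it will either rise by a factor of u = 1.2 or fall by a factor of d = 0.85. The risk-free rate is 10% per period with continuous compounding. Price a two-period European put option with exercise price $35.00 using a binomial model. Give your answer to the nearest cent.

Risk-neutral probability p = (e^0.1 − 0.85)/(1.2 − 0.85) = 0.2552/0.3500 = 0.7291
Terminal stock prices: S_uu = 50.4, S_ud = 35.7, S_dd = 25.29
Terminal payoffs (K − S): max(-15.4, 0) = 0, max(-0.7, 0) = 0, max(9.713, 0) = 9.713
Node u (S = 42): V_u = e^(−0.1)·[0.7291·0.0000 + 0.2709·0.0000] = 0.0000
Node d (S = 29.75): V_d = e^(−0.1)·[0.7291·0.0000 + 0.2709·9.7125] = 2.3811
Node 0 (S = 35): V_0 = e^(−0.1)·[0.7291·0.0000 + 0.2709·2.3811] = 0.5837

$0.58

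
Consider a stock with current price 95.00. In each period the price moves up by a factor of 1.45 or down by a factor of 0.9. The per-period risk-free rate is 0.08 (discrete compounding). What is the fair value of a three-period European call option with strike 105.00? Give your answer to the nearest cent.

20.29

Risk-neutral probability p = (1 + 0.08 − 0.9)/(1.45 − 0.9) = 0.1800/0.5500 = 0.3273
Terminal stock prices: S_uuu = 289.6, S_uud = 179.8, S_udd = 111.6, S_ddd = 69.26
Terminal payoffs (S − K): max(184.6, 0) = 184.6, max(74.76, 0) = 74.76, max(6.578, 0) = 6.578, max(-35.74, 0) = 0
Node uu (S = 199.7): V_uu = 1/1.08·[0.3273·184.6194 + 0.6727·74.7638] = 102.5153
Node ud (S = 124): V_ud = 1/1.08·[0.3273·74.7638 + 0.6727·6.5775] = 26.7528
Node dd (S = 76.95): V_dd = 1/1.08·[0.3273·6.5775 + 0.6727·0.0000] = 1.9932
Node u (S = 137.8): V_u = 1/1.08·[0.3273·102.5153 + 0.6727·26.7528] = 47.7294
Node d (S = 85.5): V_d = 1/1.08·[0.3273·26.7528 + 0.6727·1.9932] = 9.3484
Node 0 (S = 95): V_0 = 1/1.08·[0.3273·47.7294 + 0.6727·9.3484] = 20.2866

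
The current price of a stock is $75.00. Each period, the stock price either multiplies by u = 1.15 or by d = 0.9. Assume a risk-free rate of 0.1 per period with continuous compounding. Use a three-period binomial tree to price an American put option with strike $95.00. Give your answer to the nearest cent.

Risk-neutral probability p = (e^0.1 − 0.9)/(1.15 − 0.9) = 0.2052/0.2500 = 0.8207
Terminal stock prices: S_uuu = 114.1, S_uud = 89.27, S_udd = 69.86, S_ddd = 54.68
Terminal payoffs (K − S): max(-19.07, 0) = 0, max(5.731, 0) = 5.731, max(25.14, 0) = 25.14, max(40.32, 0) = 40.32
Node uu (S = 99.19): continuation = e^(−0.1)·[0.8207·0.0000 + 0.1793·5.7313] = 0.9299; exercise value = 0.0000 ≤ continuation, so V_uu = 0.9299
Node ud (S = 77.62): continuation = e^(−0.1)·[0.8207·5.7313 + 0.1793·25.1375] = 8.3346; exercise value = 17.3750 > continuation, so V_ud = 17.3750 (exercise)
Node dd (S = 60.75): continuation = e^(−0.1)·[0.8207·25.1375 + 0.1793·40.3250] = 25.2096; exercise value = 34.2500 > continuation, so V_dd = 34.2500 (exercise)
Node u (S = 86.25): continuation = e^(−0.1)·[0.8207·0.9299 + 0.1793·17.3750] = 3.5097; exercise value = 8.7500 > continuation, so V_u = 8.7500 (exercise)
Node d (S = 67.5): continuation = e^(−0.1)·[0.8207·17.3750 + 0.1793·34.2500] = 18.4596; exercise value = 27.5000 > continuation, so V_d = 27.5000 (exercise)
Node 0 (S = 75): continuation = e^(−0.1)·[0.8207·8.7500 + 0.1793·27.5000] = 10.9596; exercise value = 20.0000 > continuation, so V_0 = 20.0000 (exercise)

$20.00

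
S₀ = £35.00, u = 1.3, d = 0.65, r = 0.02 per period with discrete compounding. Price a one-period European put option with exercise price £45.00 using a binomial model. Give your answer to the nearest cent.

£9.40

Risk-neutral probability p = (1 + 0.02 − 0.65)/(1.3 − 0.65) = 0.3700/0.6500 = 0.5692
Terminal stock prices: S_u = 45.5, S_d = 22.75
Terminal payoffs (K − S): max(-0.5, 0) = 0, max(22.25, 0) = 22.25
Node 0 (S = 35): V_0 = 1/1.02·[0.5692·0.0000 + 0.4308·22.2500] = 9.3967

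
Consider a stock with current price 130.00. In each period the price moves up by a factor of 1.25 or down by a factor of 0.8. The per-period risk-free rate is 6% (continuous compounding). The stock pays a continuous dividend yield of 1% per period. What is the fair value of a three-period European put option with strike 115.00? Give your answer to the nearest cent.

Per-period risk-free factor R = e^0.06 = 1.0618; dividend-adjusted growth = e^(0.06−0.01) = 1.0513.
Risk-neutral probability p = (1.0513 − 0.8)/(1.25 − 0.8) = 0.2513/0.4500 = 0.5584
Terminal stock prices: S_uuu = 253.9, S_uud = 162.5, S_udd = 104, S_ddd = 66.56
Terminal payoffs (K − S): max(-138.9, 0) = 0, max(-47.5, 0) = 0, max(11, 0) = 11, max(48.44, 0) = 48.44
Node uu (S = 203.1): V_uu = e^(−0.06)·[0.5584·0.0000 + 0.4416·0.0000] = 0.0000
Node ud (S = 130): V_ud = e^(−0.06)·[0.5584·0.0000 + 0.4416·11.0000] = 4.5749
Node dd (S = 83.2): V_dd = e^(−0.06)·[0.5584·11.0000 + 0.4416·48.4400] = 25.9308
Node u (S = 162.5): V_u = e^(−0.06)·[0.5584·0.0000 + 0.4416·4.5749] = 1.9027
Node d (S = 104): V_d = e^(−0.06)·[0.5584·4.5749 + 0.4416·25.9308] = 13.1904
Node 0 (S = 130): V_0 = e^(−0.06)·[0.5584·1.9027 + 0.4416·13.1904] = 6.4865

6.49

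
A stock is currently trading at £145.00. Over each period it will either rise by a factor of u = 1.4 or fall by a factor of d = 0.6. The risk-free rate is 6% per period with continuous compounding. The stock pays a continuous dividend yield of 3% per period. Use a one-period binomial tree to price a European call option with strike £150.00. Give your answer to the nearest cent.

Per-period risk-free factor R = e^0.06 = 1.0618; dividend-adjusted growth = e^(0.06−0.03) = 1.0305.
Risk-neutral probability p = (1.0305 − 0.6)/(1.4 − 0.6) = 0.4305/0.8000 = 0.5381
Terminal stock prices: S_u = 203, S_d = 87
Terminal payoffs (S − K): max(53, 0) = 53, max(-63, 0) = 0
Node 0 (S = 145): V_0 = e^(−0.06)·[0.5381·53.0000 + 0.4619·0.0000] = 26.8569

£26.86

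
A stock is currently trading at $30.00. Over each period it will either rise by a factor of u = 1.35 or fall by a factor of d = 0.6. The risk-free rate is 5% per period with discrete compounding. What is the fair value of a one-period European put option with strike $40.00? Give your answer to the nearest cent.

Risk-neutral probability p = (1 + 0.05 − 0.6)/(1.35 − 0.6) = 0.4500/0.7500 = 0.6000
Terminal stock prices: S_u = 40.5, S_d = 18
Terminal payoffs (K − S): max(-0.5, 0) = 0, max(22, 0) = 22
Node 0 (S = 30): V_0 = 1/1.05·[0.6000·0.0000 + 0.4000·22.0000] = 8.3810

$8.38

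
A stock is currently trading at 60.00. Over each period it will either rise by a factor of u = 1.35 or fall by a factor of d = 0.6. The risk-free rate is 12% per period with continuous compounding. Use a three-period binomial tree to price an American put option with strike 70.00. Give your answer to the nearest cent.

Risk-neutral probability p = (e^0.12 − 0.6)/(1.35 − 0.6) = 0.5275/0.7500 = 0.7033
Terminal stock prices: S_uuu = 147.6, S_uud = 65.61, S_udd = 29.16, S_ddd = 12.96
Terminal payoffs (K − S): max(-77.62, 0) = 0, max(4.39, 0) = 4.39, max(40.84, 0) = 40.84, max(57.04, 0) = 57.04
Node uu (S = 109.4): continuation = e^(−0.12)·[0.7033·0.0000 + 0.2967·4.3900] = 1.1551; exercise value = 0.0000 ≤ continuation, so V_uu = 1.1551
Node ud (S = 48.6): continuation = e^(−0.12)·[0.7033·4.3900 + 0.2967·40.8400] = 13.4844; exercise value = 21.4000 > continuation, so V_ud = 21.4000 (exercise)
Node dd (S = 21.6): continuation = e^(−0.12)·[0.7033·40.8400 + 0.2967·57.0400] = 40.4844; exercise value = 48.4000 > continuation, so V_dd = 48.4000 (exercise)
Node u (S = 81): continuation = e^(−0.12)·[0.7033·1.1551 + 0.2967·21.4000] = 6.3514; exercise value = 0.0000 ≤ continuation, so V_u = 6.3514
Node d (S = 36): continuation = e^(−0.12)·[0.7033·21.4000 + 0.2967·48.4000] = 26.0844; exercise value = 34.0000 > continuation, so V_d = 34.0000 (exercise)
Node 0 (S = 60): continuation = e^(−0.12)·[0.7033·6.3514 + 0.2967·34.0000] = 12.9082; exercise value = 10.0000 ≤ continuation, so V_0 = 12.9082

12.91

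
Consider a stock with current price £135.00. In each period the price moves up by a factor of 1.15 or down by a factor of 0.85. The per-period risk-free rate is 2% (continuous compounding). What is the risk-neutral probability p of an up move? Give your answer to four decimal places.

p = 0.5673

Risk-neutral probability p = (e^0.02 − 0.85)/(1.15 − 0.85) = 0.1702/0.3000 = 0.5673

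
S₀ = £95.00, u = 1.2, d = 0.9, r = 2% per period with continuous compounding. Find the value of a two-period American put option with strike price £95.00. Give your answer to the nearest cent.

£6.23

Risk-neutral probability p = (e^0.02 − 0.9)/(1.2 − 0.9) = 0.1202/0.3000 = 0.4007
Terminal stock prices: S_uu = 136.8, S_ud = 102.6, S_dd = 76.95
Terminal payoffs (K − S): max(-41.8, 0) = 0, max(-7.6, 0) = 0, max(18.05, 0) = 18.05
Node u (S = 114): continuation = e^(−0.02)·[0.4007·0.0000 + 0.5993·0.0000] = 0.0000; exercise value = 0.0000 ≤ continuation, so V_u = 0.0000
Node d (S = 85.5): continuation = e^(−0.02)·[0.4007·0.0000 + 0.5993·18.0500] = 10.6037; exercise value = 9.5000 ≤ continuation, so V_d = 10.6037
Node 0 (S = 95): continuation = e^(−0.02)·[0.4007·0.0000 + 0.5993·10.6037] = 6.2293; exercise value = 0.0000 ≤ continuation, so V_0 = 6.2293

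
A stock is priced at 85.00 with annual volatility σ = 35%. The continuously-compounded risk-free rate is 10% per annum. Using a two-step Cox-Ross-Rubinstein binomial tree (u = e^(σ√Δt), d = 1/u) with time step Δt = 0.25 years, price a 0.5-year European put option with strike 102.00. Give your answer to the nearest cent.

16.97

CRR parameters: u = e^(σ√Δt) = e^(0.35·√0.25) = 1.1912, d = 1/u = 0.8395
Per-period rate: rΔt = 0.1·0.25 = 0.025, so R = e^0.025 = 1.0253
Risk-neutral probability p = (e^0.025 − 0.8395)/(1.1912 − 0.8395) = 0.1859/0.3518 = 0.5283
Terminal stock prices: S_uu = 120.6, S_ud = 85, S_dd = 59.9
Terminal payoffs (K − S): max(-18.62, 0) = 0, max(17, 0) = 17, max(42.1, 0) = 42.1
Node u (S = 101.3): V_u = e^(−0.025)·[0.5283·0.0000 + 0.4717·17.0000] = 7.8205
Node d (S = 71.35): V_d = e^(−0.025)·[0.5283·17.0000 + 0.4717·42.1015] = 28.1278
Node 0 (S = 85): V_0 = e^(−0.025)·[0.5283·7.8205 + 0.4717·28.1278] = 16.9694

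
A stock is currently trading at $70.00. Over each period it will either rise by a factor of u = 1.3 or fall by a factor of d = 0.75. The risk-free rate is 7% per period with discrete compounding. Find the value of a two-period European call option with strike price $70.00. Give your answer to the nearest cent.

Risk-neutral probability p = (1 + 0.07 − 0.75)/(1.3 − 0.75) = 0.3200/0.5500 = 0.5818
Terminal stock prices: S_uu = 118.3, S_ud = 68.25, S_dd = 39.38
Terminal payoffs (S − K): max(48.3, 0) = 48.3, max(-1.75, 0) = 0, max(-30.62, 0) = 0
Node u (S = 91): V_u = 1/1.07·[0.5818·48.3000 + 0.4182·0.0000] = 26.2634
Node d (S = 52.5): V_d = 1/1.07·[0.5818·0.0000 + 0.4182·0.0000] = 0.0000
Node 0 (S = 70): V_0 = 1/1.07·[0.5818·26.2634 + 0.4182·0.0000] = 14.2809

$14.28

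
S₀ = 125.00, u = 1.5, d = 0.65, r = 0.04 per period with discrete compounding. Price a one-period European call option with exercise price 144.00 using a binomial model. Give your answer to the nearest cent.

19.19

Risk-neutral probability p = (1 + 0.04 − 0.65)/(1.5 − 0.65) = 0.3900/0.8500 = 0.4588
Terminal stock prices: S_u = 187.5, S_d = 81.25
Terminal payoffs (S − K): max(43.5, 0) = 43.5, max(-62.75, 0) = 0
Node 0 (S = 125): V_0 = 1/1.04·[0.4588·43.5000 + 0.5412·0.0000] = 19.1912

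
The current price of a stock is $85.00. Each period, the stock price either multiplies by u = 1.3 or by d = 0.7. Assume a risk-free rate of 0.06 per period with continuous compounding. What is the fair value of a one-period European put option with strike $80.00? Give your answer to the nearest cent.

Risk-neutral probability p = (e^0.06 − 0.7)/(1.3 − 0.7) = 0.3618/0.6000 = 0.6031
Terminal stock prices: S_u = 110.5, S_d = 59.5
Terminal payoffs (K − S): max(-30.5, 0) = 0, max(20.5, 0) = 20.5
Node 0 (S = 85): V_0 = e^(−0.06)·[0.6031·0.0000 + 0.3969·20.5000] = 7.6634

$7.66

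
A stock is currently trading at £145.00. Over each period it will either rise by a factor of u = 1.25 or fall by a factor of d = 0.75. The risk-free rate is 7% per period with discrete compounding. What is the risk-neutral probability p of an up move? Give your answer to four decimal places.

p = 0.6400

Risk-neutral probability p = (1 + 0.07 − 0.75)/(1.25 − 0.75) = 0.3200/0.5000 = 0.6400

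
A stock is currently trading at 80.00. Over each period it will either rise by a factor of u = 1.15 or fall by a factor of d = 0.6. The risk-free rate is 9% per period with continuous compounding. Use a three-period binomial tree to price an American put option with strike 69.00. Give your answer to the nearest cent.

3.34

Risk-neutral probability p = (e^0.09 − 0.6)/(1.15 − 0.6) = 0.4942/0.5500 = 0.8985
Terminal stock prices: S_uuu = 121.7, S_uud = 63.48, S_udd = 33.12, S_ddd = 17.28
Terminal payoffs (K − S): max(-52.67, 0) = 0, max(5.52, 0) = 5.52, max(35.88, 0) = 35.88, max(51.72, 0) = 51.72
Node uu (S = 105.8): continuation = e^(−0.09)·[0.8985·0.0000 + 0.1015·5.5200] = 0.5121; exercise value = 0.0000 ≤ continuation, so V_uu = 0.5121
Node ud (S = 55.2): continuation = e^(−0.09)·[0.8985·5.5200 + 0.1015·35.8800] = 7.8613; exercise value = 13.8000 > continuation, so V_ud = 13.8000 (exercise)
Node dd (S = 28.8): continuation = e^(−0.09)·[0.8985·35.8800 + 0.1015·51.7200] = 34.2613; exercise value = 40.2000 > continuation, so V_dd = 40.2000 (exercise)
Node u (S = 92): continuation = e^(−0.09)·[0.8985·0.5121 + 0.1015·13.8000] = 1.7006; exercise value = 0.0000 ≤ continuation, so V_u = 1.7006
Node d (S = 48): continuation = e^(−0.09)·[0.8985·13.8000 + 0.1015·40.2000] = 15.0613; exercise value = 21.0000 > continuation, so V_d = 21.0000 (exercise)
Node 0 (S = 80): continuation = e^(−0.09)·[0.8985·1.7006 + 0.1015·21.0000] = 3.3446; exercise value = 0.0000 ≤ continuation, so V_0 = 3.3446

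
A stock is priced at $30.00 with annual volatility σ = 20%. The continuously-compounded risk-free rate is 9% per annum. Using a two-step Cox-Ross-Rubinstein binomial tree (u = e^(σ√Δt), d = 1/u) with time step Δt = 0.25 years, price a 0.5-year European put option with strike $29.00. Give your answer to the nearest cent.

CRR parameters: u = e^(σ√Δt) = e^(0.2·√0.25) = 1.1052, d = 1/u = 0.9048
Per-period rate: rΔt = 0.09·0.25 = 0.0225, so R = e^0.0225 = 1.0228
Risk-neutral probability p = (e^0.0225 − 0.9048)/(1.1052 − 0.9048) = 0.1179/0.2003 = 0.5886
Terminal stock prices: S_uu = 36.64, S_ud = 30, S_dd = 24.56
Terminal payoffs (K − S): max(-7.642, 0) = 0, max(-1, 0) = 0, max(4.438, 0) = 4.438
Node u (S = 33.16): V_u = e^(−0.0225)·[0.5886·0.0000 + 0.4114·0.0000] = 0.0000
Node d (S = 27.15): V_d = e^(−0.0225)·[0.5886·0.0000 + 0.4114·4.4381] = 1.7852
Node 0 (S = 30): V_0 = e^(−0.0225)·[0.5886·0.0000 + 0.4114·1.7852] = 0.7181

$0.72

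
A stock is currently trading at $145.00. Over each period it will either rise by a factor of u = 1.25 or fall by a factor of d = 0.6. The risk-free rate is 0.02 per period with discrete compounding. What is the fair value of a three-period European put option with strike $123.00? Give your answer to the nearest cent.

$17.04

Risk-neutral probability p = (1 + 0.02 − 0.6)/(1.25 − 0.6) = 0.4200/0.6500 = 0.6462
Terminal stock prices: S_uuu = 283.2, S_uud = 135.9, S_udd = 65.25, S_ddd = 31.32
Terminal payoffs (K − S): max(-160.2, 0) = 0, max(-12.94, 0) = 0, max(57.75, 0) = 57.75, max(91.68, 0) = 91.68
Node uu (S = 226.6): V_uu = 1/1.02·[0.6462·0.0000 + 0.3538·0.0000] = 0.0000
Node ud (S = 108.8): V_ud = 1/1.02·[0.6462·0.0000 + 0.3538·57.7500] = 20.0339
Node dd (S = 52.2): V_dd = 1/1.02·[0.6462·57.7500 + 0.3538·91.6800] = 68.3882
Node u (S = 181.2): V_u = 1/1.02·[0.6462·0.0000 + 0.3538·20.0339] = 6.9499
Node d (S = 87): V_d = 1/1.02·[0.6462·20.0339 + 0.3538·68.3882] = 36.4156
Node 0 (S = 145): V_0 = 1/1.02·[0.6462·6.9499 + 0.3538·36.4156] = 17.0355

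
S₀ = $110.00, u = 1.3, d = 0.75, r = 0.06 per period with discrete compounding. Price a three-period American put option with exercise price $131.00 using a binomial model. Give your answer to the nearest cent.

$25.16

Risk-neutral probability p = (1 + 0.06 − 0.75)/(1.3 − 0.75) = 0.3100/0.5500 = 0.5636
Terminal stock prices: S_uuu = 241.7, S_uud = 139.4, S_udd = 80.44, S_ddd = 46.41
Terminal payoffs (K − S): max(-110.7, 0) = 0, max(-8.425, 0) = 0, max(50.56, 0) = 50.56, max(84.59, 0) = 84.59
Node uu (S = 185.9): continuation = 1/1.06·[0.5636·0.0000 + 0.4364·0.0000] = 0.0000; exercise value = 0.0000 ≤ continuation, so V_uu = 0.0000
Node ud (S = 107.2): continuation = 1/1.06·[0.5636·0.0000 + 0.4364·50.5625] = 20.8148; exercise value = 23.7500 > continuation, so V_ud = 23.7500 (exercise)
Node dd (S = 61.88): continuation = 1/1.06·[0.5636·50.5625 + 0.4364·84.5938] = 61.7099; exercise value = 69.1250 > continuation, so V_dd = 69.1250 (exercise)
Node u (S = 143): continuation = 1/1.06·[0.5636·0.0000 + 0.4364·23.7500] = 9.7770; exercise value = 0.0000 ≤ continuation, so V_u = 9.7770
Node d (S = 82.5): continuation = 1/1.06·[0.5636·23.7500 + 0.4364·69.1250] = 41.0849; exercise value = 48.5000 > continuation, so V_d = 48.5000 (exercise)
Node 0 (S = 110): continuation = 1/1.06·[0.5636·9.7770 + 0.4364·48.5000] = 25.1645; exercise value = 21.0000 ≤ continuation, so V_0 = 25.1645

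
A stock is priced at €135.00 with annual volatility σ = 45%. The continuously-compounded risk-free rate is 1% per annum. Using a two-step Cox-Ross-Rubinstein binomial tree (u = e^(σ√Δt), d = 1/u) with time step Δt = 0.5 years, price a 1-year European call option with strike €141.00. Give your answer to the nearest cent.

CRR parameters: u = e^(σ√Δt) = e^(0.45·√0.5) = 1.3746, d = 1/u = 0.7275
Per-period rate: rΔt = 0.01·0.5 = 0.005, so R = e^0.005 = 1.0050
Risk-neutral probability p = (e^0.005 − 0.7275)/(1.3746 − 0.7275) = 0.2776/0.6472 = 0.4289
Terminal stock prices: S_uu = 255.1, S_ud = 135, S_dd = 71.44
Terminal payoffs (S − K): max(114.1, 0) = 114.1, max(-6, 0) = 0, max(-69.56, 0) = 0
Node u (S = 185.6): V_u = e^(−0.005)·[0.4289·114.1039 + 0.5711·0.0000] = 48.6905
Node d (S = 98.21): V_d = e^(−0.005)·[0.4289·0.0000 + 0.5711·0.0000] = 0.0000
Node 0 (S = 135): V_0 = e^(−0.005)·[0.4289·48.6905 + 0.5711·0.0000] = 20.7773

€20.78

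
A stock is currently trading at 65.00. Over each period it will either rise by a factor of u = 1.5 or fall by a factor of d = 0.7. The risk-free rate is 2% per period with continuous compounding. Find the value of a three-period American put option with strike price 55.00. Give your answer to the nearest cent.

9.96

Risk-neutral probability p = (e^0.02 − 0.7)/(1.5 − 0.7) = 0.3202/0.8000 = 0.4003
Terminal stock prices: S_uuu = 219.4, S_uud = 102.4, S_udd = 47.77, S_ddd = 22.29
Terminal payoffs (K − S): max(-164.4, 0) = 0, max(-47.38, 0) = 0, max(7.225, 0) = 7.225, max(32.71, 0) = 32.71
Node uu (S = 146.2): continuation = e^(−0.02)·[0.4003·0.0000 + 0.5997·0.0000] = 0.0000; exercise value = 0.0000 ≤ continuation, so V_uu = 0.0000
Node ud (S = 68.25): continuation = e^(−0.02)·[0.4003·0.0000 + 0.5997·7.2250] = 4.2474; exercise value = 0.0000 ≤ continuation, so V_ud = 4.2474
Node dd (S = 31.85): continuation = e^(−0.02)·[0.4003·7.2250 + 0.5997·32.7050] = 22.0609; exercise value = 23.1500 > continuation, so V_dd = 23.1500 (exercise)
Node u (S = 97.5): continuation = e^(−0.02)·[0.4003·0.0000 + 0.5997·4.2474] = 2.4969; exercise value = 0.0000 ≤ continuation, so V_u = 2.4969
Node d (S = 45.5): continuation = e^(−0.02)·[0.4003·4.2474 + 0.5997·23.1500] = 15.2756; exercise value = 9.5000 ≤ continuation, so V_d = 15.2756
Node 0 (S = 65): continuation = e^(−0.02)·[0.4003·2.4969 + 0.5997·15.2756] = 9.9597; exercise value = 0.0000 ≤ continuation, so V_0 = 9.9597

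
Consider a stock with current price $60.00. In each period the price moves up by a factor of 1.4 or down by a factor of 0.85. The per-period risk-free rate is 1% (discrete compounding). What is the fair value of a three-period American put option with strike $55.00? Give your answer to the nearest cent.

$6.28

Risk-neutral probability p = (1 + 0.01 − 0.85)/(1.4 − 0.85) = 0.1600/0.5500 = 0.2909
Terminal stock prices: S_uuu = 164.6, S_uud = 99.96, S_udd = 60.69, S_ddd = 36.85
Terminal payoffs (K − S): max(-109.6, 0) = 0, max(-44.96, 0) = 0, max(-5.69, 0) = 0, max(18.15, 0) = 18.15
Node uu (S = 117.6): continuation = 1/1.01·[0.2909·0.0000 + 0.7091·0.0000] = 0.0000; exercise value = 0.0000 ≤ continuation, so V_uu = 0.0000
Node ud (S = 71.4): continuation = 1/1.01·[0.2909·0.0000 + 0.7091·0.0000] = 0.0000; exercise value = 0.0000 ≤ continuation, so V_ud = 0.0000
Node dd (S = 43.35): continuation = 1/1.01·[0.2909·0.0000 + 0.7091·18.1525] = 12.7443; exercise value = 11.6500 ≤ continuation, so V_dd = 12.7443
Node u (S = 84): continuation = 1/1.01·[0.2909·0.0000 + 0.7091·0.0000] = 0.0000; exercise value = 0.0000 ≤ continuation, so V_u = 0.0000
Node d (S = 51): continuation = 1/1.01·[0.2909·0.0000 + 0.7091·12.7443] = 8.9474; exercise value = 4.0000 ≤ continuation, so V_d = 8.9474
Node 0 (S = 60): continuation = 1/1.01·[0.2909·0.0000 + 0.7091·8.9474] = 6.2817; exercise value = 0.0000 ≤ continuation, so V_0 = 6.2817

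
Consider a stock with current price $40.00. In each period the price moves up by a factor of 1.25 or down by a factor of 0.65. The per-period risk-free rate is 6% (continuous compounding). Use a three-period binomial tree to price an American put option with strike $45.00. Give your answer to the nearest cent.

Risk-neutral probability p = (e^0.06 − 0.65)/(1.25 − 0.65) = 0.4118/0.6000 = 0.6864
Terminal stock prices: S_uuu = 78.12, S_uud = 40.62, S_udd = 21.13, S_ddd = 10.98
Terminal payoffs (K − S): max(-33.12, 0) = 0, max(4.375, 0) = 4.375, max(23.87, 0) = 23.87, max(34.02, 0) = 34.02
Node uu (S = 62.5): continuation = e^(−0.06)·[0.6864·0.0000 + 0.3136·4.3750] = 1.2921; exercise value = 0.0000 ≤ continuation, so V_uu = 1.2921
Node ud (S = 32.5): continuation = e^(−0.06)·[0.6864·4.3750 + 0.3136·23.8750] = 9.8794; exercise value = 12.5000 > continuation, so V_ud = 12.5000 (exercise)
Node dd (S = 16.9): continuation = e^(−0.06)·[0.6864·23.8750 + 0.3136·34.0150] = 25.4794; exercise value = 28.1000 > continuation, so V_dd = 28.1000 (exercise)
Node u (S = 50): continuation = e^(−0.06)·[0.6864·1.2921 + 0.3136·12.5000] = 4.5270; exercise value = 0.0000 ≤ continuation, so V_u = 4.5270
Node d (S = 26): continuation = e^(−0.06)·[0.6864·12.5000 + 0.3136·28.1000] = 16.3794; exercise value = 19.0000 > continuation, so V_d = 19.0000 (exercise)
Node 0 (S = 40): continuation = e^(−0.06)·[0.6864·4.5270 + 0.3136·19.0000] = 8.5379; exercise value = 5.0000 ≤ continuation, so V_0 = 8.5379

$8.54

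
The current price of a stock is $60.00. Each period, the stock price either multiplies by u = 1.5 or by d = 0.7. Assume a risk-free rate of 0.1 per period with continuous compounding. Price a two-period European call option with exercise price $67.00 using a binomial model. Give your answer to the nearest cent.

$14.28

Risk-neutral probability p = (e^0.1 − 0.7)/(1.5 − 0.7) = 0.4052/0.8000 = 0.5065
Terminal stock prices: S_uu = 135, S_ud = 63, S_dd = 29.4
Terminal payoffs (S − K): max(68, 0) = 68, max(-4, 0) = 0, max(-37.6, 0) = 0
Node u (S = 90): V_u = e^(−0.1)·[0.5065·68.0000 + 0.4935·0.0000] = 31.1622
Node d (S = 42): V_d = e^(−0.1)·[0.5065·0.0000 + 0.4935·0.0000] = 0.0000
Node 0 (S = 60): V_0 = e^(−0.1)·[0.5065·31.1622 + 0.4935·0.0000] = 14.2806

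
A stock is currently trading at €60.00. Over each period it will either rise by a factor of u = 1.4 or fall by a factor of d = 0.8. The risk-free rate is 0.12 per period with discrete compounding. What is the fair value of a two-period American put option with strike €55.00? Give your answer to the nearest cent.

Risk-neutral probability p = (1 + 0.12 − 0.8)/(1.4 − 0.8) = 0.3200/0.6000 = 0.5333
Terminal stock prices: S_uu = 117.6, S_ud = 67.2, S_dd = 38.4
Terminal payoffs (K − S): max(-62.6, 0) = 0, max(-12.2, 0) = 0, max(16.6, 0) = 16.6
Node u (S = 84): continuation = 1/1.12·[0.5333·0.0000 + 0.4667·0.0000] = 0.0000; exercise value = 0.0000 ≤ continuation, so V_u = 0.0000
Node d (S = 48): continuation = 1/1.12·[0.5333·0.0000 + 0.4667·16.6000] = 6.9167; exercise value = 7.0000 > continuation, so V_d = 7.0000 (exercise)
Node 0 (S = 60): continuation = 1/1.12·[0.5333·0.0000 + 0.4667·7.0000] = 2.9167; exercise value = 0.0000 ≤ continuation, so V_0 = 2.9167

€2.92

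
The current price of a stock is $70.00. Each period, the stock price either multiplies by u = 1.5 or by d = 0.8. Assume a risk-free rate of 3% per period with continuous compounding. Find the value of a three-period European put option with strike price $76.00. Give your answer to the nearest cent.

$14.65

Risk-neutral probability p = (e^0.03 − 0.8)/(1.5 − 0.8) = 0.2305/0.7000 = 0.3292
Terminal stock prices: S_uuu = 236.2, S_uud = 126, S_udd = 67.2, S_ddd = 35.84
Terminal payoffs (K − S): max(-160.2, 0) = 0, max(-50, 0) = 0, max(8.8, 0) = 8.8, max(40.16, 0) = 40.16
Node uu (S = 157.5): V_uu = e^(−0.03)·[0.3292·0.0000 + 0.6708·0.0000] = 0.0000
Node ud (S = 84): V_ud = e^(−0.03)·[0.3292·0.0000 + 0.6708·8.8000] = 5.7284
Node dd (S = 44.8): V_dd = e^(−0.03)·[0.3292·8.8000 + 0.6708·40.1600] = 28.9539
Node u (S = 105): V_u = e^(−0.03)·[0.3292·0.0000 + 0.6708·5.7284] = 3.7289
Node d (S = 56): V_d = e^(−0.03)·[0.3292·5.7284 + 0.6708·28.9539] = 20.6778
Node 0 (S = 70): V_0 = e^(−0.03)·[0.3292·3.7289 + 0.6708·20.6778] = 14.6517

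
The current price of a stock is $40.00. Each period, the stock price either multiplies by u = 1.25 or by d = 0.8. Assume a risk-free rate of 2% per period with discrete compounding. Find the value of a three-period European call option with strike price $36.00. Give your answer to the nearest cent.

$9.47

Risk-neutral probability p = (1 + 0.02 − 0.8)/(1.25 − 0.8) = 0.2200/0.4500 = 0.4889
Terminal stock prices: S_uuu = 78.12, S_uud = 50, S_udd = 32, S_ddd = 20.48
Terminal payoffs (S − K): max(42.12, 0) = 42.12, max(14, 0) = 14, max(-4, 0) = 0, max(-15.52, 0) = 0
Node uu (S = 62.5): V_uu = 1/1.02·[0.4889·42.1250 + 0.5111·14.0000] = 27.2059
Node ud (S = 40): V_ud = 1/1.02·[0.4889·14.0000 + 0.5111·0.0000] = 6.7102
Node dd (S = 25.6): V_dd = 1/1.02·[0.4889·0.0000 + 0.5111·0.0000] = 0.0000
Node u (S = 50): V_u = 1/1.02·[0.4889·27.2059 + 0.5111·6.7102] = 16.4023
Node d (S = 32): V_d = 1/1.02·[0.4889·6.7102 + 0.5111·0.0000] = 3.2162
Node 0 (S = 40): V_0 = 1/1.02·[0.4889·16.4023 + 0.5111·3.2162] = 9.4733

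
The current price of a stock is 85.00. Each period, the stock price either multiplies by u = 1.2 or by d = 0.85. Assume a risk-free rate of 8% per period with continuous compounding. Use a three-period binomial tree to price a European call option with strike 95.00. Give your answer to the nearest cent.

Risk-neutral probability p = (e^0.08 − 0.85)/(1.2 − 0.85) = 0.2333/0.3500 = 0.6665
Terminal stock prices: S_uuu = 146.9, S_uud = 104, S_udd = 73.69, S_ddd = 52.2
Terminal payoffs (S − K): max(51.88, 0) = 51.88, max(9.04, 0) = 9.04, max(-21.31, 0) = 0, max(-42.8, 0) = 0
Node uu (S = 122.4): V_uu = e^(−0.08)·[0.6665·51.8800 + 0.3335·9.0400] = 34.7039
Node ud (S = 86.7): V_ud = e^(−0.08)·[0.6665·9.0400 + 0.3335·0.0000] = 5.5622
Node dd (S = 61.41): V_dd = e^(−0.08)·[0.6665·0.0000 + 0.3335·0.0000] = 0.0000
Node u (S = 102): V_u = e^(−0.08)·[0.6665·34.7039 + 0.3335·5.5622] = 23.0652
Node d (S = 72.25): V_d = e^(−0.08)·[0.6665·5.5622 + 0.3335·0.0000] = 3.4224
Node 0 (S = 85): V_0 = e^(−0.08)·[0.6665·23.0652 + 0.3335·3.4224] = 15.2452

15.25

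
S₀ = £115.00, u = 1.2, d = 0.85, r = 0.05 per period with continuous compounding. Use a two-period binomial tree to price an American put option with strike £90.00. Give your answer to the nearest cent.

Risk-neutral probability p = (e^0.05 − 0.85)/(1.2 − 0.85) = 0.2013/0.3500 = 0.5751
Terminal stock prices: S_uu = 165.6, S_ud = 117.3, S_dd = 83.09
Terminal payoffs (K − S): max(-75.6, 0) = 0, max(-27.3, 0) = 0, max(6.913, 0) = 6.913
Node u (S = 138): continuation = e^(−0.05)·[0.5751·0.0000 + 0.4249·0.0000] = 0.0000; exercise value = 0.0000 ≤ continuation, so V_u = 0.0000
Node d (S = 97.75): continuation = e^(−0.05)·[0.5751·0.0000 + 0.4249·6.9125] = 2.7941; exercise value = 0.0000 ≤ continuation, so V_d = 2.7941
Node 0 (S = 115): continuation = e^(−0.05)·[0.5751·0.0000 + 0.4249·2.7941] = 1.1294; exercise value = 0.0000 ≤ continuation, so V_0 = 1.1294

£1.13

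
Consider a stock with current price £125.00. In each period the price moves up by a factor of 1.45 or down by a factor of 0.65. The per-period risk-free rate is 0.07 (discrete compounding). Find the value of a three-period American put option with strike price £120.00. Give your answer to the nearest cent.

Risk-neutral probability p = (1 + 0.07 − 0.65)/(1.45 − 0.65) = 0.4200/0.8000 = 0.5250
Terminal stock prices: S_uuu = 381.1, S_uud = 170.8, S_udd = 76.58, S_ddd = 34.33
Terminal payoffs (K − S): max(-261.1, 0) = 0, max(-50.83, 0) = 0, max(43.42, 0) = 43.42, max(85.67, 0) = 85.67
Node uu (S = 262.8): continuation = 1/1.07·[0.5250·0.0000 + 0.4750·0.0000] = 0.0000; exercise value = 0.0000 ≤ continuation, so V_uu = 0.0000
Node ud (S = 117.8): continuation = 1/1.07·[0.5250·0.0000 + 0.4750·43.4219] = 19.2761; exercise value = 2.1875 ≤ continuation, so V_ud = 19.2761
Node dd (S = 52.81): continuation = 1/1.07·[0.5250·43.4219 + 0.4750·85.6719] = 59.3370; exercise value = 67.1875 > continuation, so V_dd = 67.1875 (exercise)
Node u (S = 181.2): continuation = 1/1.07·[0.5250·0.0000 + 0.4750·19.2761] = 8.5571; exercise value = 0.0000 ≤ continuation, so V_u = 8.5571
Node d (S = 81.25): continuation = 1/1.07·[0.5250·19.2761 + 0.4750·67.1875] = 39.2841; exercise value = 38.7500 ≤ continuation, so V_d = 39.2841
Node 0 (S = 125): continuation = 1/1.07·[0.5250·8.5571 + 0.4750·39.2841] = 21.6378; exercise value = 0.0000 ≤ continuation, so V_0 = 21.6378

£21.64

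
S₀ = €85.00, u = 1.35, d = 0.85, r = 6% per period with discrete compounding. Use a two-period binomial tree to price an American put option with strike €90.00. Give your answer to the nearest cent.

€9.71

Risk-neutral probability p = (1 + 0.06 − 0.85)/(1.35 − 0.85) = 0.2100/0.5000 = 0.4200
Terminal stock prices: S_uu = 154.9, S_ud = 97.54, S_dd = 61.41
Terminal payoffs (K − S): max(-64.91, 0) = 0, max(-7.538, 0) = 0, max(28.59, 0) = 28.59
Node u (S = 114.8): continuation = 1/1.06·[0.4200·0.0000 + 0.5800·0.0000] = 0.0000; exercise value = 0.0000 ≤ continuation, so V_u = 0.0000
Node d (S = 72.25): continuation = 1/1.06·[0.4200·0.0000 + 0.5800·28.5875] = 15.6422; exercise value = 17.7500 > continuation, so V_d = 17.7500 (exercise)
Node 0 (S = 85): continuation = 1/1.06·[0.4200·0.0000 + 0.5800·17.7500] = 9.7123; exercise value = 5.0000 ≤ continuation, so V_0 = 9.7123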